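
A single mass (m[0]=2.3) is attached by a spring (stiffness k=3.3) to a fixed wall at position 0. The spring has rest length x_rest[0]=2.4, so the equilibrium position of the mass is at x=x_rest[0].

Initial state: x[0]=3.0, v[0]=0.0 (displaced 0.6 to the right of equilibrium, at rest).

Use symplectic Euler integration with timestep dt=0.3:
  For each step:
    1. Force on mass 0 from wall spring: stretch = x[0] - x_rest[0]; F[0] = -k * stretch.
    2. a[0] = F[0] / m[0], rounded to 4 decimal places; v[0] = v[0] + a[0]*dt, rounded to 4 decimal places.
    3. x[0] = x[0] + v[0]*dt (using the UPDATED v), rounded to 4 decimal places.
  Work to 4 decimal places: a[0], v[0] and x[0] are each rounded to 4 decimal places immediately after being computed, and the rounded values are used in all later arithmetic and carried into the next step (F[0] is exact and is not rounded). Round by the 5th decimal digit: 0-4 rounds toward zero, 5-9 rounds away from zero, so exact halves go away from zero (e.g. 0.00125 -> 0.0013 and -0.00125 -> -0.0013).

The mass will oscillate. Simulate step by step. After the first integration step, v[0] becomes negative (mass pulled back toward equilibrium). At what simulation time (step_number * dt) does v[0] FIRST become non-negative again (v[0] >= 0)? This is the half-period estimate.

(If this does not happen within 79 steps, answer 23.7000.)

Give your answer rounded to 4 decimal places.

Answer: 2.7000

Derivation:
Step 0: x=[3.0000] v=[0.0000]
Step 1: x=[2.9225] v=[-0.2583]
Step 2: x=[2.7775] v=[-0.4832]
Step 3: x=[2.5838] v=[-0.6457]
Step 4: x=[2.3664] v=[-0.7248]
Step 5: x=[2.1533] v=[-0.7103]
Step 6: x=[1.9721] v=[-0.6041]
Step 7: x=[1.8461] v=[-0.4199]
Step 8: x=[1.7917] v=[-0.1815]
Step 9: x=[1.8158] v=[0.0803]
First v>=0 after going negative at step 9, time=2.7000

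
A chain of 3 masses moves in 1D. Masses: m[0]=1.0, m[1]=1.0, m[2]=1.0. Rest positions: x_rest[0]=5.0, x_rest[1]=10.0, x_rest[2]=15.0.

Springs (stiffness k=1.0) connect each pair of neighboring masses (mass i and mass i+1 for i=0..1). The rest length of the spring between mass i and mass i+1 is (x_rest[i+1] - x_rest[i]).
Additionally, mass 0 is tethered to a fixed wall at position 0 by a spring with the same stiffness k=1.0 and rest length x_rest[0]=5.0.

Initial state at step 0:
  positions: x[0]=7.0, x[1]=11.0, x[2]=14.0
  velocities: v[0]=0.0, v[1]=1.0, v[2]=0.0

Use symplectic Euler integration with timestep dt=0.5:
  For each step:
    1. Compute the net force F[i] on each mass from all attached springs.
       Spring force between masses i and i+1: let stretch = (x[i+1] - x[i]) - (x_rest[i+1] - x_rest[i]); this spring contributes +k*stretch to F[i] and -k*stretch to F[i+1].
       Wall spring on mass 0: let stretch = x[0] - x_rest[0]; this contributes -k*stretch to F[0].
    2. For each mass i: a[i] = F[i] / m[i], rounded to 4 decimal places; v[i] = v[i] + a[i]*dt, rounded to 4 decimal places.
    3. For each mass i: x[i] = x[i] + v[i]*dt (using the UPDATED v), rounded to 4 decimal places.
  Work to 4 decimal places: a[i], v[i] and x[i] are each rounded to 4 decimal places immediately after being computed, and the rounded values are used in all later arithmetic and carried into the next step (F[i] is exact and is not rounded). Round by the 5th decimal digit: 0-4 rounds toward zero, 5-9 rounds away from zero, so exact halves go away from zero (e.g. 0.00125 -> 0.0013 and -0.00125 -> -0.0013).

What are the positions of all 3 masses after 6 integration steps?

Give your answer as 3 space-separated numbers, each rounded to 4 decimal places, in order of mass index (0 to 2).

Answer: 4.5323 9.9835 17.0702

Derivation:
Step 0: x=[7.0000 11.0000 14.0000] v=[0.0000 1.0000 0.0000]
Step 1: x=[6.2500 11.2500 14.5000] v=[-1.5000 0.5000 1.0000]
Step 2: x=[5.1875 11.0625 15.4375] v=[-2.1250 -0.3750 1.8750]
Step 3: x=[4.2969 10.5000 16.5313] v=[-1.7813 -1.1250 2.1875]
Step 4: x=[3.8828 9.8946 17.3673] v=[-0.8282 -1.2109 1.6719]
Step 5: x=[4.0010 9.6544 17.5851] v=[0.2363 -0.4805 0.4356]
Step 6: x=[4.5323 9.9835 17.0702] v=[1.0625 0.6582 -1.0298]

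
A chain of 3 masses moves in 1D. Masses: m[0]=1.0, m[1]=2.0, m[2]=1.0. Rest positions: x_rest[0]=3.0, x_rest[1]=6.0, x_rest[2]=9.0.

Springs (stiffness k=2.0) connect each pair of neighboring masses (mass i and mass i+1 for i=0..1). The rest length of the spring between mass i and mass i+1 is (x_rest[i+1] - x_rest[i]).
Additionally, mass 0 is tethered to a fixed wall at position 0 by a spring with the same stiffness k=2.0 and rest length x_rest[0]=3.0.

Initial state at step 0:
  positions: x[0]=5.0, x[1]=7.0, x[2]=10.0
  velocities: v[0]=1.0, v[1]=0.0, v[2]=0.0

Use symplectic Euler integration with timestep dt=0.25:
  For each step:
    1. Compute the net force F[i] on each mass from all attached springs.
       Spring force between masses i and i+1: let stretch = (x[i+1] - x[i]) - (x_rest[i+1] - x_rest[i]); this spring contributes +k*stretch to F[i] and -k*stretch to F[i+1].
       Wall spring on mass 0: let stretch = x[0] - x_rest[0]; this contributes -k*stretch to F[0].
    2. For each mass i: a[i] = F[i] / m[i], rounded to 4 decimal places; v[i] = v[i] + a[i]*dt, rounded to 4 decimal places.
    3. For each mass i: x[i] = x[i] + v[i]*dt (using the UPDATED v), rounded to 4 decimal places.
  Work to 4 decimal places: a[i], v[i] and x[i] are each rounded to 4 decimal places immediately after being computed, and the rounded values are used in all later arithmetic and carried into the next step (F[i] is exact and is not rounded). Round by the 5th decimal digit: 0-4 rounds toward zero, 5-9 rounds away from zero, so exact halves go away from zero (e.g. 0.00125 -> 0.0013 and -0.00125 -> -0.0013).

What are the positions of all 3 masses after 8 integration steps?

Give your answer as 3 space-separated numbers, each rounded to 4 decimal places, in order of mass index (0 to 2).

Step 0: x=[5.0000 7.0000 10.0000] v=[1.0000 0.0000 0.0000]
Step 1: x=[4.8750 7.0625 10.0000] v=[-0.5000 0.2500 0.0000]
Step 2: x=[4.4141 7.1719 10.0078] v=[-1.8438 0.4375 0.0313]
Step 3: x=[3.7461 7.2862 10.0362] v=[-2.6720 0.4570 0.1134]
Step 4: x=[3.0524 7.3511 10.0958] v=[-2.7750 0.2595 0.2384]
Step 5: x=[2.5144 7.3189 10.1873] v=[-2.1519 -0.1290 0.3661]
Step 6: x=[2.2627 7.1657 10.2953] v=[-1.0069 -0.6130 0.4319]
Step 7: x=[2.3410 6.9016 10.3871] v=[0.3133 -1.0564 0.3671]
Step 8: x=[2.6968 6.5703 10.4182] v=[1.4231 -1.3252 0.1244]

Answer: 2.6968 6.5703 10.4182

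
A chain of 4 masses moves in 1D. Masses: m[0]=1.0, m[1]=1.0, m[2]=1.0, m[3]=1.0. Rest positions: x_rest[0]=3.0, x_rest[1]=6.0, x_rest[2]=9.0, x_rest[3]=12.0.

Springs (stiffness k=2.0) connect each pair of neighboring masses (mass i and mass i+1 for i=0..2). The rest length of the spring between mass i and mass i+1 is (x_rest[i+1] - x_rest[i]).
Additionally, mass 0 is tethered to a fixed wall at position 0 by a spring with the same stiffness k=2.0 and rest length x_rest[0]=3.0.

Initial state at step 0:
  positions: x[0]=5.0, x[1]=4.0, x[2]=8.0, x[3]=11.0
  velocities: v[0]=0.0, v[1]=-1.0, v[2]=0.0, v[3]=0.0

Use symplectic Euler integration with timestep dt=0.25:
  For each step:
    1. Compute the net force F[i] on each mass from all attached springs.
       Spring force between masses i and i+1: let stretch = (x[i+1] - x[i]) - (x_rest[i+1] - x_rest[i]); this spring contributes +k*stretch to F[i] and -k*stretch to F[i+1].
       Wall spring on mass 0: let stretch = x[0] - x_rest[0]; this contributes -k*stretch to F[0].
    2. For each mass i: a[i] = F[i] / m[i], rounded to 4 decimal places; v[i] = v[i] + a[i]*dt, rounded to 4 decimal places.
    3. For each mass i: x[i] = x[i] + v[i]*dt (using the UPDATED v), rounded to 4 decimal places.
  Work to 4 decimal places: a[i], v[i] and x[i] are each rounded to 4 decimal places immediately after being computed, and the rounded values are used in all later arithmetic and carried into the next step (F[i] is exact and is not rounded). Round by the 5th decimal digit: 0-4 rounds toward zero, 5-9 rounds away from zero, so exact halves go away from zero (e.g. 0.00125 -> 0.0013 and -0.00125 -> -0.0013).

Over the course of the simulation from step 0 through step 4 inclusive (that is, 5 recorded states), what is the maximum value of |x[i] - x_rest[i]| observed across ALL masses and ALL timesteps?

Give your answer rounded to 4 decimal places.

Answer: 2.3994

Derivation:
Step 0: x=[5.0000 4.0000 8.0000 11.0000] v=[0.0000 -1.0000 0.0000 0.0000]
Step 1: x=[4.2500 4.3750 7.8750 11.0000] v=[-3.0000 1.5000 -0.5000 0.0000]
Step 2: x=[2.9844 5.1719 7.7031 10.9844] v=[-5.0625 3.1875 -0.6875 -0.0625]
Step 3: x=[1.6192 6.0118 7.6250 10.9336] v=[-5.4610 3.3594 -0.3125 -0.2032]
Step 4: x=[0.6006 6.5042 7.7588 10.8442] v=[-4.0743 1.9697 0.5352 -0.3575]
Max displacement = 2.3994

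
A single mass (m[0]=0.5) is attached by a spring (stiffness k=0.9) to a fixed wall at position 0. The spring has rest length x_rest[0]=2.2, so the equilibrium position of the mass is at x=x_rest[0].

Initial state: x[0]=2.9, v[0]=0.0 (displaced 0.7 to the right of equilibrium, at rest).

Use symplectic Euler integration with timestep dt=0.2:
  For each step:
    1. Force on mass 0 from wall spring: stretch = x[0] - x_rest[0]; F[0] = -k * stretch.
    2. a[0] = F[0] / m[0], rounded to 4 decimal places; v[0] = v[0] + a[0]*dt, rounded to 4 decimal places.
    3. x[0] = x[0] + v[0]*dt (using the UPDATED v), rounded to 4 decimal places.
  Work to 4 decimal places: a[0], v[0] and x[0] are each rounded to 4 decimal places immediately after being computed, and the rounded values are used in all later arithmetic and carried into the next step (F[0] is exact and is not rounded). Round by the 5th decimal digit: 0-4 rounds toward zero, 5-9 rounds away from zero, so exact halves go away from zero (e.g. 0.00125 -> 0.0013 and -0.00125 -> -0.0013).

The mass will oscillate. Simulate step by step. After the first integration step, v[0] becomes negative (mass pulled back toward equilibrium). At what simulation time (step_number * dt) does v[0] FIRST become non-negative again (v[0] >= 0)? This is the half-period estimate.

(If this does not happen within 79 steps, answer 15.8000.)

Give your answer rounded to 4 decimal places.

Answer: 2.4000

Derivation:
Step 0: x=[2.9000] v=[0.0000]
Step 1: x=[2.8496] v=[-0.2520]
Step 2: x=[2.7524] v=[-0.4859]
Step 3: x=[2.6154] v=[-0.6848]
Step 4: x=[2.4485] v=[-0.8343]
Step 5: x=[2.2637] v=[-0.9238]
Step 6: x=[2.0744] v=[-0.9467]
Step 7: x=[1.8941] v=[-0.9015]
Step 8: x=[1.7358] v=[-0.7914]
Step 9: x=[1.6109] v=[-0.6243]
Step 10: x=[1.5285] v=[-0.4122]
Step 11: x=[1.4944] v=[-0.1705]
Step 12: x=[1.5111] v=[0.0835]
First v>=0 after going negative at step 12, time=2.4000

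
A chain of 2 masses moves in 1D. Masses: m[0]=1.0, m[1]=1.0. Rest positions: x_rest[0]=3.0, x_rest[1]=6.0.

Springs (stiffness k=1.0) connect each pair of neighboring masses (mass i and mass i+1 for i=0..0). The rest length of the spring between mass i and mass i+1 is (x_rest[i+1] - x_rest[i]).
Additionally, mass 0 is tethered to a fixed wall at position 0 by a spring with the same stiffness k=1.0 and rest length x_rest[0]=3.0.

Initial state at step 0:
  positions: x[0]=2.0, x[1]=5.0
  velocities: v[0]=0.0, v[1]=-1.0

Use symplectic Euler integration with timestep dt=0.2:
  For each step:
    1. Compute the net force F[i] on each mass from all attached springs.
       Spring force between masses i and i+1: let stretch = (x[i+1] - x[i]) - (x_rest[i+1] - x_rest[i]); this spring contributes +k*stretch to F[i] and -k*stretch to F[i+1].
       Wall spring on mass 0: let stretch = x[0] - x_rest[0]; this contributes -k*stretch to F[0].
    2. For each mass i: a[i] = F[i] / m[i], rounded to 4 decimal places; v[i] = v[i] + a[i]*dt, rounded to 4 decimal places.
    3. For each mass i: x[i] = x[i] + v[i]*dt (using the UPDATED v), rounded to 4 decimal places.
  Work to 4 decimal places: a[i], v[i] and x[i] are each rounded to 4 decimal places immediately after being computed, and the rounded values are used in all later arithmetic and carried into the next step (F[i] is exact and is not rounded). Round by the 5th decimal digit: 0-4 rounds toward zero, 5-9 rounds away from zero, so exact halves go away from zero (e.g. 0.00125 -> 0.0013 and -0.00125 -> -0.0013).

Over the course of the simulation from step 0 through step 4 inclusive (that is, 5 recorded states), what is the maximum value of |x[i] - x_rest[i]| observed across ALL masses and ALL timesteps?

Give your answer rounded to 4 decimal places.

Step 0: x=[2.0000 5.0000] v=[0.0000 -1.0000]
Step 1: x=[2.0400 4.8000] v=[0.2000 -1.0000]
Step 2: x=[2.1088 4.6096] v=[0.3440 -0.9520]
Step 3: x=[2.1933 4.4392] v=[0.4224 -0.8522]
Step 4: x=[2.2799 4.2989] v=[0.4329 -0.7014]
Max displacement = 1.7011

Answer: 1.7011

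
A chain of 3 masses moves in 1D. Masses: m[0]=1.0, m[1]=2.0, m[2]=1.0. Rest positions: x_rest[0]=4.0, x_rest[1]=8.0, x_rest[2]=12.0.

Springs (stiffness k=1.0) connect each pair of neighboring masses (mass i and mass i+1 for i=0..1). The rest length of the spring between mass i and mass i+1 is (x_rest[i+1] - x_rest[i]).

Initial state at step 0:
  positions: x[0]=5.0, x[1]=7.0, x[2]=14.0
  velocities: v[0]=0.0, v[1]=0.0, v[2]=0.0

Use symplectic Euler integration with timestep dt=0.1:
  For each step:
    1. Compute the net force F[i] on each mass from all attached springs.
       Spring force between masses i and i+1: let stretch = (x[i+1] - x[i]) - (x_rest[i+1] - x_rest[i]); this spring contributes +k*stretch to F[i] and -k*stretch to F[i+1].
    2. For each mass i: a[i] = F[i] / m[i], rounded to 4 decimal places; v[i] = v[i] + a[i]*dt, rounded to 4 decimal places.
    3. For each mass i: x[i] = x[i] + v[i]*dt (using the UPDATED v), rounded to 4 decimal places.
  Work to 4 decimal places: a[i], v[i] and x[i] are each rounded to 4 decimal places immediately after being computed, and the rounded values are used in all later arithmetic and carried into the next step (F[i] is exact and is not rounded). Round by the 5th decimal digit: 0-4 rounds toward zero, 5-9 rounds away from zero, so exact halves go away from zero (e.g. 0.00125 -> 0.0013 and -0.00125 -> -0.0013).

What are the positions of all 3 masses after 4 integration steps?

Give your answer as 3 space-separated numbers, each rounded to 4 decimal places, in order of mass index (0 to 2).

Answer: 4.8067 7.2426 13.7082

Derivation:
Step 0: x=[5.0000 7.0000 14.0000] v=[0.0000 0.0000 0.0000]
Step 1: x=[4.9800 7.0250 13.9700] v=[-0.2000 0.2500 -0.3000]
Step 2: x=[4.9405 7.0745 13.9106] v=[-0.3955 0.4950 -0.5945]
Step 3: x=[4.8823 7.1475 13.8228] v=[-0.5821 0.7301 -0.8781]
Step 4: x=[4.8067 7.2426 13.7082] v=[-0.7556 0.9506 -1.1456]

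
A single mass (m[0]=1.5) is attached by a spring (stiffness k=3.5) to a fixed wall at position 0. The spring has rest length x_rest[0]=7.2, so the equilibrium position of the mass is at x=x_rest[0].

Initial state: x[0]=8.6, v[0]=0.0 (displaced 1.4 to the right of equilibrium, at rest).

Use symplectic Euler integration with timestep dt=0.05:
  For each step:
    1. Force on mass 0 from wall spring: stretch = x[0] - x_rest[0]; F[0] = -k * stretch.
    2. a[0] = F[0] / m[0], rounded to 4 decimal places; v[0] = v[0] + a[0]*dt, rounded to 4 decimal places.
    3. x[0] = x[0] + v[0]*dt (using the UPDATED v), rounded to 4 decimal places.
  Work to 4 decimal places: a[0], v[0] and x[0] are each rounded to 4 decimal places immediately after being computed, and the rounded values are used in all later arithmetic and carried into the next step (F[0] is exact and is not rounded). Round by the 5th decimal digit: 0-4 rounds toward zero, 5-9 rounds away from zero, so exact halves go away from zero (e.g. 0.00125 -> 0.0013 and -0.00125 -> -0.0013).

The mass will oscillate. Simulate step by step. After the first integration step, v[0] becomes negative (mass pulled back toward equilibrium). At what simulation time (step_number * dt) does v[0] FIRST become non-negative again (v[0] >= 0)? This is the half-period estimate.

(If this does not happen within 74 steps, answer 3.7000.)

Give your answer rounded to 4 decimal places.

Answer: 2.1000

Derivation:
Step 0: x=[8.6000] v=[0.0000]
Step 1: x=[8.5918] v=[-0.1633]
Step 2: x=[8.5755] v=[-0.3257]
Step 3: x=[8.5512] v=[-0.4862]
Step 4: x=[8.5190] v=[-0.6438]
Step 5: x=[8.4791] v=[-0.7977]
Step 6: x=[8.4318] v=[-0.9469]
Step 7: x=[8.3773] v=[-1.0906]
Step 8: x=[8.3159] v=[-1.2280]
Step 9: x=[8.2480] v=[-1.3582]
Step 10: x=[8.1740] v=[-1.4805]
Step 11: x=[8.0943] v=[-1.5941]
Step 12: x=[8.0094] v=[-1.6984]
Step 13: x=[7.9198] v=[-1.7928]
Step 14: x=[7.8260] v=[-1.8768]
Step 15: x=[7.7285] v=[-1.9498]
Step 16: x=[7.6279] v=[-2.0115]
Step 17: x=[7.5248] v=[-2.0614]
Step 18: x=[7.4198] v=[-2.0993]
Step 19: x=[7.3136] v=[-2.1249]
Step 20: x=[7.2067] v=[-2.1382]
Step 21: x=[7.0998] v=[-2.1390]
Step 22: x=[6.9934] v=[-2.1273]
Step 23: x=[6.8882] v=[-2.1032]
Step 24: x=[6.7849] v=[-2.0668]
Step 25: x=[6.6840] v=[-2.0184]
Step 26: x=[6.5861] v=[-1.9582]
Step 27: x=[6.4918] v=[-1.8866]
Step 28: x=[6.4016] v=[-1.8040]
Step 29: x=[6.3161] v=[-1.7109]
Step 30: x=[6.2357] v=[-1.6078]
Step 31: x=[6.1609] v=[-1.4953]
Step 32: x=[6.0922] v=[-1.3741]
Step 33: x=[6.0300] v=[-1.2449]
Step 34: x=[5.9746] v=[-1.1084]
Step 35: x=[5.9263] v=[-0.9654]
Step 36: x=[5.8855] v=[-0.8168]
Step 37: x=[5.8523] v=[-0.6634]
Step 38: x=[5.8270] v=[-0.5062]
Step 39: x=[5.8097] v=[-0.3460]
Step 40: x=[5.8005] v=[-0.1838]
Step 41: x=[5.7995] v=[-0.0205]
Step 42: x=[5.8066] v=[0.1429]
First v>=0 after going negative at step 42, time=2.1000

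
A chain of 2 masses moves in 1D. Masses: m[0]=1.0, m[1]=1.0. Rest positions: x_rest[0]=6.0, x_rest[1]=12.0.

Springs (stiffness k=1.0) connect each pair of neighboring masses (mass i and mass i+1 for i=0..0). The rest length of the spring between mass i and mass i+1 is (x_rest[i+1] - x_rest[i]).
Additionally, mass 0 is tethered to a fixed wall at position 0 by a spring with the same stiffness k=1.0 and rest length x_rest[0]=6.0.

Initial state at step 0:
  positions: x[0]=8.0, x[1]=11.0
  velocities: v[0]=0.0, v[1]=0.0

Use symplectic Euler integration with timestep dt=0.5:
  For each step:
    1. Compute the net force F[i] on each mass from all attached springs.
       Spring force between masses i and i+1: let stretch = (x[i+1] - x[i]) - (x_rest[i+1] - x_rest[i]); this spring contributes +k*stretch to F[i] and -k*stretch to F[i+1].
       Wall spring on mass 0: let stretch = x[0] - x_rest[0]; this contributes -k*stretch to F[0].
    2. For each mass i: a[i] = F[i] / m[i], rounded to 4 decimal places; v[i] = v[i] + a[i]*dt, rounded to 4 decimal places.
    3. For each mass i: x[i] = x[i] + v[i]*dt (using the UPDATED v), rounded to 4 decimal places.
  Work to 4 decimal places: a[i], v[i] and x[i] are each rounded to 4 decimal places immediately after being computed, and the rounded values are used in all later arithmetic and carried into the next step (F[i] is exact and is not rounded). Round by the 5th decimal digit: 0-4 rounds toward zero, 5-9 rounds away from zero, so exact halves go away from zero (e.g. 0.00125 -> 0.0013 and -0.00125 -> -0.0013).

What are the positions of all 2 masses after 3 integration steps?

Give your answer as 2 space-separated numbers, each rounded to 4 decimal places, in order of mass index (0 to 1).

Step 0: x=[8.0000 11.0000] v=[0.0000 0.0000]
Step 1: x=[6.7500 11.7500] v=[-2.5000 1.5000]
Step 2: x=[5.0625 12.7500] v=[-3.3750 2.0000]
Step 3: x=[4.0313 13.3282] v=[-2.0625 1.1563]

Answer: 4.0313 13.3282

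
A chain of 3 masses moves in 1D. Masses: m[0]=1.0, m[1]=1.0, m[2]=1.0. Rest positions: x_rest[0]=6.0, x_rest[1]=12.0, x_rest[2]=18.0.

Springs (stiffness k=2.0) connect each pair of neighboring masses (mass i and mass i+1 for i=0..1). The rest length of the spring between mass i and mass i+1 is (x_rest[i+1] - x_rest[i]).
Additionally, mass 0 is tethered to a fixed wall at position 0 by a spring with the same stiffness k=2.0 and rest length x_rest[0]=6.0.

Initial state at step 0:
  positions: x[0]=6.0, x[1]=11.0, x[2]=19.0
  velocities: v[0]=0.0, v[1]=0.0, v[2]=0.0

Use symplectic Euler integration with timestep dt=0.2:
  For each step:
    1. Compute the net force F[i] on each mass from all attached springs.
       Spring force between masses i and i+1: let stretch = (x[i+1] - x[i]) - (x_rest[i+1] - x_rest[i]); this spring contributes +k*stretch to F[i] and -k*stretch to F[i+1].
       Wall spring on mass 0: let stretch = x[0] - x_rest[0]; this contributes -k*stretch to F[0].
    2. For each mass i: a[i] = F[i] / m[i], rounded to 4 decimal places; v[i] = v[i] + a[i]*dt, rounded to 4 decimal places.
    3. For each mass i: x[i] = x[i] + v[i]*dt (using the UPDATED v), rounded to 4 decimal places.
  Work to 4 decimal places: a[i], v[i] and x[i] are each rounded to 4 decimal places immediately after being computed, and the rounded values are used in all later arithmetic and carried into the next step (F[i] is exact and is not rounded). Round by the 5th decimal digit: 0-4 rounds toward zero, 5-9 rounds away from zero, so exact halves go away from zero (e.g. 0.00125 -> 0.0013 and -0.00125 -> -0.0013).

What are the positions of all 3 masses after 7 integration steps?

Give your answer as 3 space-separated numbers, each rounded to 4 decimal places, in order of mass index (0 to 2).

Step 0: x=[6.0000 11.0000 19.0000] v=[0.0000 0.0000 0.0000]
Step 1: x=[5.9200 11.2400 18.8400] v=[-0.4000 1.2000 -0.8000]
Step 2: x=[5.7920 11.6624 18.5520] v=[-0.6400 2.1120 -1.4400]
Step 3: x=[5.6703 12.1663 18.1928] v=[-0.6086 2.5197 -1.7958]
Step 4: x=[5.6146 12.6327 17.8315] v=[-0.2783 2.3319 -1.8064]
Step 5: x=[5.6712 12.9535 17.5343] v=[0.2831 1.6042 -1.4859]
Step 6: x=[5.8567 13.0582 17.3507] v=[0.9275 0.5236 -0.9182]
Step 7: x=[6.1498 12.9302 17.3037] v=[1.4654 -0.6400 -0.2352]

Answer: 6.1498 12.9302 17.3037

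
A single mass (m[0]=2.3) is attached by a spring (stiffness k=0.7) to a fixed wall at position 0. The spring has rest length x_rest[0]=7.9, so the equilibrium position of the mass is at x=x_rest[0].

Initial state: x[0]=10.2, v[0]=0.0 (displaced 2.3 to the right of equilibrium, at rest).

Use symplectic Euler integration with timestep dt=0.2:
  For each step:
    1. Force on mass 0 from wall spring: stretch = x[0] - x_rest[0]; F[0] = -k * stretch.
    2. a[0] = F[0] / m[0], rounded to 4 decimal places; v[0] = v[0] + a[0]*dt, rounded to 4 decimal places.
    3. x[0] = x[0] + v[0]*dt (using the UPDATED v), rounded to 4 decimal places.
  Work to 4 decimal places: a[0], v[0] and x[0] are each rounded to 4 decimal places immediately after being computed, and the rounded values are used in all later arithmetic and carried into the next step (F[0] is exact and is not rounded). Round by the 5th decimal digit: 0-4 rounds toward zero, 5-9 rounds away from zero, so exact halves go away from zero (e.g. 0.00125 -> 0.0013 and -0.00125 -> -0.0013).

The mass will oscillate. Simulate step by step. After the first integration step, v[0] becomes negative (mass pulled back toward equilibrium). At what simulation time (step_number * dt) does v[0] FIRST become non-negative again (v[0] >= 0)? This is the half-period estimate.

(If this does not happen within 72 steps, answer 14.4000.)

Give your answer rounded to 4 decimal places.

Answer: 5.8000

Derivation:
Step 0: x=[10.2000] v=[0.0000]
Step 1: x=[10.1720] v=[-0.1400]
Step 2: x=[10.1163] v=[-0.2783]
Step 3: x=[10.0337] v=[-0.4132]
Step 4: x=[9.9251] v=[-0.5431]
Step 5: x=[9.7918] v=[-0.6664]
Step 6: x=[9.6355] v=[-0.7816]
Step 7: x=[9.4581] v=[-0.8872]
Step 8: x=[9.2617] v=[-0.9820]
Step 9: x=[9.0487] v=[-1.0649]
Step 10: x=[8.8217] v=[-1.1348]
Step 11: x=[8.5835] v=[-1.1909]
Step 12: x=[8.3370] v=[-1.2325]
Step 13: x=[8.0852] v=[-1.2591]
Step 14: x=[7.8311] v=[-1.2704]
Step 15: x=[7.5779] v=[-1.2662]
Step 16: x=[7.3286] v=[-1.2466]
Step 17: x=[7.0862] v=[-1.2118]
Step 18: x=[6.8537] v=[-1.1623]
Step 19: x=[6.6340] v=[-1.0986]
Step 20: x=[6.4297] v=[-1.0215]
Step 21: x=[6.2433] v=[-0.9320]
Step 22: x=[6.0771] v=[-0.8312]
Step 23: x=[5.9331] v=[-0.7202]
Step 24: x=[5.8130] v=[-0.6005]
Step 25: x=[5.7183] v=[-0.4735]
Step 26: x=[5.6502] v=[-0.3407]
Step 27: x=[5.6094] v=[-0.2038]
Step 28: x=[5.5965] v=[-0.0644]
Step 29: x=[5.6117] v=[0.0758]
First v>=0 after going negative at step 29, time=5.8000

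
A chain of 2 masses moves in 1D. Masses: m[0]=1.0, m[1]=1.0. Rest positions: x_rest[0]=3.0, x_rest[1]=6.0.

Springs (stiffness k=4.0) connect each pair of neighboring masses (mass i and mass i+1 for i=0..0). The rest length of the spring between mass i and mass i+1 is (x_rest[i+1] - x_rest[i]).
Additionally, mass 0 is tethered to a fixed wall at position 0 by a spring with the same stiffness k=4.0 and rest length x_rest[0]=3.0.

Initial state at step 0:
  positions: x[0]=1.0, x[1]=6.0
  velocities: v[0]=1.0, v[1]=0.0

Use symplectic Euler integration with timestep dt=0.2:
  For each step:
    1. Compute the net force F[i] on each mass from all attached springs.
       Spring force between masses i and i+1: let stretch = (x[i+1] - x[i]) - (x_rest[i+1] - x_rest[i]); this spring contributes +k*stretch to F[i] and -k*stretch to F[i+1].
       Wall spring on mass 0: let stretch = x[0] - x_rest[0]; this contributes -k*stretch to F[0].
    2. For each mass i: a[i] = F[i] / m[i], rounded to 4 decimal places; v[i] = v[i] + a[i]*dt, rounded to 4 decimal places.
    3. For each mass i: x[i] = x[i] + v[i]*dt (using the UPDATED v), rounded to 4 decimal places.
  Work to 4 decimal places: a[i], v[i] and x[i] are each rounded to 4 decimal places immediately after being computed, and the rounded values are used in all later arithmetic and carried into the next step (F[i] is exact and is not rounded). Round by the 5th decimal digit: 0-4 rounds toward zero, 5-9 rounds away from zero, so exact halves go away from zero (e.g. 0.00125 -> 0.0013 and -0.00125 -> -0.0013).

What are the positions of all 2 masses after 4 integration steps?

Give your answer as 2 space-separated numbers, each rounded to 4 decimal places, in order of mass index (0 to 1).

Step 0: x=[1.0000 6.0000] v=[1.0000 0.0000]
Step 1: x=[1.8400 5.6800] v=[4.2000 -1.6000]
Step 2: x=[3.0000 5.2256] v=[5.8000 -2.2720]
Step 3: x=[4.0361 4.8951] v=[5.1805 -1.6525]
Step 4: x=[4.5639 4.9072] v=[2.6388 0.0603]

Answer: 4.5639 4.9072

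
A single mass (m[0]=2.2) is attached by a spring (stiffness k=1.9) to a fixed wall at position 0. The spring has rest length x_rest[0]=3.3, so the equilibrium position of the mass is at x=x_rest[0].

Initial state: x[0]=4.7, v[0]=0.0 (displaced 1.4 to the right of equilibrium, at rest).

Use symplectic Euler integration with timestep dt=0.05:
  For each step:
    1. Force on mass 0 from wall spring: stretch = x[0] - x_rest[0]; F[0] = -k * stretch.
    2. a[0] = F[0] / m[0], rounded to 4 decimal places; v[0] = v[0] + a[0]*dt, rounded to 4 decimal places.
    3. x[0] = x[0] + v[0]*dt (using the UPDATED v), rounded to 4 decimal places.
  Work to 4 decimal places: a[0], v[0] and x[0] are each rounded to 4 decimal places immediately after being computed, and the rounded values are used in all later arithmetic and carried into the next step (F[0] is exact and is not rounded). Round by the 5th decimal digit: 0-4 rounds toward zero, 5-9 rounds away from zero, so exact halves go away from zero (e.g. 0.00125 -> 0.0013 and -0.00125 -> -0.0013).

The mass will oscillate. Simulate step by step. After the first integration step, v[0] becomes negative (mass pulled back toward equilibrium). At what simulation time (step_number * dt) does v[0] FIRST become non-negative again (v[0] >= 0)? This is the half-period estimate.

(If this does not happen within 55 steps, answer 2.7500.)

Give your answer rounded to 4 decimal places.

Answer: 2.7500

Derivation:
Step 0: x=[4.7000] v=[0.0000]
Step 1: x=[4.6970] v=[-0.0605]
Step 2: x=[4.6910] v=[-0.1208]
Step 3: x=[4.6820] v=[-0.1809]
Step 4: x=[4.6700] v=[-0.2406]
Step 5: x=[4.6550] v=[-0.2998]
Step 6: x=[4.6371] v=[-0.3583]
Step 7: x=[4.6163] v=[-0.4160]
Step 8: x=[4.5927] v=[-0.4728]
Step 9: x=[4.5663] v=[-0.5286]
Step 10: x=[4.5371] v=[-0.5833]
Step 11: x=[4.5053] v=[-0.6367]
Step 12: x=[4.4709] v=[-0.6887]
Step 13: x=[4.4339] v=[-0.7393]
Step 14: x=[4.3945] v=[-0.7883]
Step 15: x=[4.3527] v=[-0.8356]
Step 16: x=[4.3086] v=[-0.8811]
Step 17: x=[4.2624] v=[-0.9247]
Step 18: x=[4.2141] v=[-0.9663]
Step 19: x=[4.1638] v=[-1.0058]
Step 20: x=[4.1116] v=[-1.0431]
Step 21: x=[4.0577] v=[-1.0781]
Step 22: x=[4.0022] v=[-1.1108]
Step 23: x=[3.9451] v=[-1.1411]
Step 24: x=[3.8867] v=[-1.1690]
Step 25: x=[3.8270] v=[-1.1943]
Step 26: x=[3.7661] v=[-1.2171]
Step 27: x=[3.7042] v=[-1.2372]
Step 28: x=[3.6415] v=[-1.2547]
Step 29: x=[3.5780] v=[-1.2694]
Step 30: x=[3.5139] v=[-1.2814]
Step 31: x=[3.4494] v=[-1.2906]
Step 32: x=[3.3845] v=[-1.2971]
Step 33: x=[3.3195] v=[-1.3008]
Step 34: x=[3.2544] v=[-1.3016]
Step 35: x=[3.1894] v=[-1.2996]
Step 36: x=[3.1247] v=[-1.2948]
Step 37: x=[3.0603] v=[-1.2872]
Step 38: x=[2.9965] v=[-1.2769]
Step 39: x=[2.9333] v=[-1.2638]
Step 40: x=[2.8709] v=[-1.2480]
Step 41: x=[2.8094] v=[-1.2295]
Step 42: x=[2.7490] v=[-1.2083]
Step 43: x=[2.6898] v=[-1.1845]
Step 44: x=[2.6319] v=[-1.1582]
Step 45: x=[2.5754] v=[-1.1294]
Step 46: x=[2.5205] v=[-1.0981]
Step 47: x=[2.4673] v=[-1.0644]
Step 48: x=[2.4159] v=[-1.0284]
Step 49: x=[2.3664] v=[-0.9902]
Step 50: x=[2.3189] v=[-0.9499]
Step 51: x=[2.2735] v=[-0.9075]
Step 52: x=[2.2303] v=[-0.8632]
Step 53: x=[2.1895] v=[-0.8170]
Step 54: x=[2.1511] v=[-0.7690]
Step 55: x=[2.1151] v=[-0.7194]
v[0] did not become non-negative within 55 steps; using fallback time=2.7500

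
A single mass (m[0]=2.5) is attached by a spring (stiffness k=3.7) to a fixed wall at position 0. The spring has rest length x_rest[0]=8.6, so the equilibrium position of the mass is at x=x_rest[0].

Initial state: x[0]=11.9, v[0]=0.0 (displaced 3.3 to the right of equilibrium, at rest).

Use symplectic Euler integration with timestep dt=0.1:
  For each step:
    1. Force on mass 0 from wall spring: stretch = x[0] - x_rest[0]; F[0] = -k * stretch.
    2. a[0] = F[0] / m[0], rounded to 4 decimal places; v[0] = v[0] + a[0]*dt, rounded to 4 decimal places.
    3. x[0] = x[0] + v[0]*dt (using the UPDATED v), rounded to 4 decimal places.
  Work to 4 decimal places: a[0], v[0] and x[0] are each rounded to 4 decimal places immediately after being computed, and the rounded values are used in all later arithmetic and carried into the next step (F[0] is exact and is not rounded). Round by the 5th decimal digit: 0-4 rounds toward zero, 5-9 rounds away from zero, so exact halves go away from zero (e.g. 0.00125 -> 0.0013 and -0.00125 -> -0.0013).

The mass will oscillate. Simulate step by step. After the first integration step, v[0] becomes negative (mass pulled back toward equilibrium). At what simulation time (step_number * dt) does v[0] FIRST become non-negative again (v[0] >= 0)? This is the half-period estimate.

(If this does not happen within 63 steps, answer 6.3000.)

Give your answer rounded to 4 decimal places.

Answer: 2.6000

Derivation:
Step 0: x=[11.9000] v=[0.0000]
Step 1: x=[11.8512] v=[-0.4884]
Step 2: x=[11.7542] v=[-0.9696]
Step 3: x=[11.6106] v=[-1.4364]
Step 4: x=[11.4224] v=[-1.8820]
Step 5: x=[11.1924] v=[-2.2997]
Step 6: x=[10.9241] v=[-2.6834]
Step 7: x=[10.6214] v=[-3.0274]
Step 8: x=[10.2887] v=[-3.3266]
Step 9: x=[9.9311] v=[-3.5765]
Step 10: x=[9.5538] v=[-3.7735]
Step 11: x=[9.1623] v=[-3.9147]
Step 12: x=[8.7625] v=[-3.9979]
Step 13: x=[8.3603] v=[-4.0220]
Step 14: x=[7.9617] v=[-3.9865]
Step 15: x=[7.5725] v=[-3.8920]
Step 16: x=[7.1985] v=[-3.7399]
Step 17: x=[6.8453] v=[-3.5325]
Step 18: x=[6.5180] v=[-3.2728]
Step 19: x=[6.2215] v=[-2.9647]
Step 20: x=[5.9602] v=[-2.6127]
Step 21: x=[5.7380] v=[-2.2220]
Step 22: x=[5.5582] v=[-1.7984]
Step 23: x=[5.4234] v=[-1.3482]
Step 24: x=[5.3356] v=[-0.8781]
Step 25: x=[5.2961] v=[-0.3950]
Step 26: x=[5.3055] v=[0.0940]
First v>=0 after going negative at step 26, time=2.6000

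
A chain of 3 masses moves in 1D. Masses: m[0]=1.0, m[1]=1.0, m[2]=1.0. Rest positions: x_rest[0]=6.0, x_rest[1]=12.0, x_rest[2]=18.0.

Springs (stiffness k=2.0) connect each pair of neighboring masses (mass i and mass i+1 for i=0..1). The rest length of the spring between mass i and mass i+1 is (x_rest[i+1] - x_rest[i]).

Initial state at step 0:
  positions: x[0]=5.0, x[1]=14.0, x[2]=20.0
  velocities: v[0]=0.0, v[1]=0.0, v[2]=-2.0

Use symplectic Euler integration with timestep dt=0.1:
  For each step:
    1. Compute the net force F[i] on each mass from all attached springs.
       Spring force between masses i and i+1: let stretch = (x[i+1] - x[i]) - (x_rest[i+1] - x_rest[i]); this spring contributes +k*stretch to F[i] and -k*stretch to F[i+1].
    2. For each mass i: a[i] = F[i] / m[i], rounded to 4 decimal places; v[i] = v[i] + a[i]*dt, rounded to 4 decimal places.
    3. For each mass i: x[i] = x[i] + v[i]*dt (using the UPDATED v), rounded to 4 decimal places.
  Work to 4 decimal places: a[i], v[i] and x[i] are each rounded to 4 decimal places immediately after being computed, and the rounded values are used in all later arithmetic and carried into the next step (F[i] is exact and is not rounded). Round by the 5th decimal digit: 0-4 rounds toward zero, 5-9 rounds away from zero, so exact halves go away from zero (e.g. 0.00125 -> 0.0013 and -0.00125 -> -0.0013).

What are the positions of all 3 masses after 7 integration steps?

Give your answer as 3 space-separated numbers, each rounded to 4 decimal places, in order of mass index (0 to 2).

Answer: 6.3924 12.5349 18.6727

Derivation:
Step 0: x=[5.0000 14.0000 20.0000] v=[0.0000 0.0000 -2.0000]
Step 1: x=[5.0600 13.9400 19.8000] v=[0.6000 -0.6000 -2.0000]
Step 2: x=[5.1776 13.8196 19.6028] v=[1.1760 -1.2040 -1.9720]
Step 3: x=[5.3480 13.6420 19.4099] v=[1.7044 -1.7758 -1.9286]
Step 4: x=[5.5643 13.4139 19.2217] v=[2.1632 -2.2810 -1.8822]
Step 5: x=[5.8176 13.1450 19.0373] v=[2.5331 -2.6894 -1.8438]
Step 6: x=[6.0975 12.8474 18.8551] v=[2.7986 -2.9764 -1.8223]
Step 7: x=[6.3924 12.5349 18.6727] v=[2.9486 -3.1248 -1.8238]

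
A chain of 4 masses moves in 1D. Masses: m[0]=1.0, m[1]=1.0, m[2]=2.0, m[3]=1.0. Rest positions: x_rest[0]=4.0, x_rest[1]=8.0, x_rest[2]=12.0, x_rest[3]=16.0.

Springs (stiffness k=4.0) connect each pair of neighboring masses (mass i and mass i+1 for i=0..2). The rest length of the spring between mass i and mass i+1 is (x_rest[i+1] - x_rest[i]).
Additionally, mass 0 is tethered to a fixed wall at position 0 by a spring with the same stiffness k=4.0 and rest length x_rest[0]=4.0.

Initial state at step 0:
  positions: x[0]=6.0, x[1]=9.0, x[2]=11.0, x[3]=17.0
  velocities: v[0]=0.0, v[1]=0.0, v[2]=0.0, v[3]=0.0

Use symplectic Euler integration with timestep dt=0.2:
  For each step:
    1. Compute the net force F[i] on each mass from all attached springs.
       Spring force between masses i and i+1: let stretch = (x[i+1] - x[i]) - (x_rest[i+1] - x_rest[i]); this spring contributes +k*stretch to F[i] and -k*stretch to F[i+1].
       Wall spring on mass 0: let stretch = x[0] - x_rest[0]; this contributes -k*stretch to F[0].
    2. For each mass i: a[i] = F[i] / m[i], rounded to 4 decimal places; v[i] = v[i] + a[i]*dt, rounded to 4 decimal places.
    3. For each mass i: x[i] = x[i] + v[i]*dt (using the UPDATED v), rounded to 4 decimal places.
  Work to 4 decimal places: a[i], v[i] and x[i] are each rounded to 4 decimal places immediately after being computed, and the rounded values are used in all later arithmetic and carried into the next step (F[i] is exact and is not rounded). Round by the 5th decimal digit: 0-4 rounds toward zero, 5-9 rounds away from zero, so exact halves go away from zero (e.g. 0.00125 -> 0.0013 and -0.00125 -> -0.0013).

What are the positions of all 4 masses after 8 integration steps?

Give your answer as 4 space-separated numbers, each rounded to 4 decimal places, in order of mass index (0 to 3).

Step 0: x=[6.0000 9.0000 11.0000 17.0000] v=[0.0000 0.0000 0.0000 0.0000]
Step 1: x=[5.5200 8.8400 11.3200 16.6800] v=[-2.4000 -0.8000 1.6000 -1.6000]
Step 2: x=[4.6880 8.5456 11.8704 16.1424] v=[-4.1600 -1.4720 2.7520 -2.6880]
Step 3: x=[3.7231 8.1660 12.4966 15.5613] v=[-4.8243 -1.8982 3.1309 -2.9056]
Step 4: x=[2.8734 7.7684 13.0215 15.1298] v=[-4.2485 -1.9880 2.6245 -2.1574]
Step 5: x=[2.3472 7.4281 13.2948 15.0010] v=[-2.6312 -1.7015 1.3666 -0.6440]
Step 6: x=[2.2584 7.2135 13.2353 15.2392] v=[-0.4442 -1.0729 -0.2976 1.1910]
Step 7: x=[2.6010 7.1696 12.8543 15.7968] v=[1.7132 -0.2195 -1.9048 2.7879]
Step 8: x=[3.2585 7.3043 12.2540 16.5236] v=[3.2873 0.6734 -3.0017 3.6339]

Answer: 3.2585 7.3043 12.2540 16.5236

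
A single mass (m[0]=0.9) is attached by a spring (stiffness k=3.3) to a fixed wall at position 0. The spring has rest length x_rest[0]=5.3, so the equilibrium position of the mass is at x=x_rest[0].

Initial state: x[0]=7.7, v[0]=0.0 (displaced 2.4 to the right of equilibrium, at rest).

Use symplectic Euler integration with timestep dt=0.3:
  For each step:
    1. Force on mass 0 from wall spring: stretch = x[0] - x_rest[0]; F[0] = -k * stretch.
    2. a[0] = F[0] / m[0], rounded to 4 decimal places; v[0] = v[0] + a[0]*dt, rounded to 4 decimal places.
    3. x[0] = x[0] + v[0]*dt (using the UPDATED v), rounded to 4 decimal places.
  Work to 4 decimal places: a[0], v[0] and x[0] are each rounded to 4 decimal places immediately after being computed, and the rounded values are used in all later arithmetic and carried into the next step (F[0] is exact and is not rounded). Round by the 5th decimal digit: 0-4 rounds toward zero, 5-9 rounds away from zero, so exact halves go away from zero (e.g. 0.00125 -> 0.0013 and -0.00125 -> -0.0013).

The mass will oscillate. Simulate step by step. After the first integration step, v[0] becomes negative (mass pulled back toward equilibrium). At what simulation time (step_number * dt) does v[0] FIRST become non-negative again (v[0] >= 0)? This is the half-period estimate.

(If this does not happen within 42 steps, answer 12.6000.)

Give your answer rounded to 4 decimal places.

Answer: 1.8000

Derivation:
Step 0: x=[7.7000] v=[0.0000]
Step 1: x=[6.9080] v=[-2.6400]
Step 2: x=[5.5854] v=[-4.4088]
Step 3: x=[4.1686] v=[-4.7228]
Step 4: x=[3.1251] v=[-3.4783]
Step 5: x=[2.7993] v=[-1.0859]
Step 6: x=[3.2988] v=[1.6649]
First v>=0 after going negative at step 6, time=1.8000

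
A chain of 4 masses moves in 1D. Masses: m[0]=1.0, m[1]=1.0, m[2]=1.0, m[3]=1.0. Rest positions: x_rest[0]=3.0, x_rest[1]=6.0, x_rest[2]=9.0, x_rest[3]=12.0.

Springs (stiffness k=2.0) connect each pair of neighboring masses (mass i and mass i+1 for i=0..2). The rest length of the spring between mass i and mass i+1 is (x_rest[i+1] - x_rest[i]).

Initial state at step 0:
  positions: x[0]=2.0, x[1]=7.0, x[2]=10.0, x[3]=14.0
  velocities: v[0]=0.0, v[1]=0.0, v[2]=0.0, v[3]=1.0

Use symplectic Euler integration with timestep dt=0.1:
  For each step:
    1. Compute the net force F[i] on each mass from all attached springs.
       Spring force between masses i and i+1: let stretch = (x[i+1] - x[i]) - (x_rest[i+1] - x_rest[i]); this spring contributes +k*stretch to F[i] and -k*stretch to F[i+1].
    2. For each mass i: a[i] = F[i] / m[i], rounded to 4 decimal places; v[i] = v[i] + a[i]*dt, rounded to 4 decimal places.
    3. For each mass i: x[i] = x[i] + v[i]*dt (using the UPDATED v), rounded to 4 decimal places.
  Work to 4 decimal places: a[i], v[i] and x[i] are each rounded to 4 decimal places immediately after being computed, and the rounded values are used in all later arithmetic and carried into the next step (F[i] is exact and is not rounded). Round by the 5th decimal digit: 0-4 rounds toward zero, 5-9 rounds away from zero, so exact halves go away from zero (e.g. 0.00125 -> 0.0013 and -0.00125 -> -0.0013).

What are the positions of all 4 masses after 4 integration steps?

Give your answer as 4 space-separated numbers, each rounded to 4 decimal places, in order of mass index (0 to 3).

Step 0: x=[2.0000 7.0000 10.0000 14.0000] v=[0.0000 0.0000 0.0000 1.0000]
Step 1: x=[2.0400 6.9600 10.0200 14.0800] v=[0.4000 -0.4000 0.2000 0.8000]
Step 2: x=[2.1184 6.8828 10.0600 14.1388] v=[0.7840 -0.7720 0.4000 0.5880]
Step 3: x=[2.2321 6.7739 10.1180 14.1760] v=[1.1369 -1.0894 0.5803 0.3722]
Step 4: x=[2.3766 6.6410 10.1903 14.1921] v=[1.4453 -1.3289 0.7231 0.1606]

Answer: 2.3766 6.6410 10.1903 14.1921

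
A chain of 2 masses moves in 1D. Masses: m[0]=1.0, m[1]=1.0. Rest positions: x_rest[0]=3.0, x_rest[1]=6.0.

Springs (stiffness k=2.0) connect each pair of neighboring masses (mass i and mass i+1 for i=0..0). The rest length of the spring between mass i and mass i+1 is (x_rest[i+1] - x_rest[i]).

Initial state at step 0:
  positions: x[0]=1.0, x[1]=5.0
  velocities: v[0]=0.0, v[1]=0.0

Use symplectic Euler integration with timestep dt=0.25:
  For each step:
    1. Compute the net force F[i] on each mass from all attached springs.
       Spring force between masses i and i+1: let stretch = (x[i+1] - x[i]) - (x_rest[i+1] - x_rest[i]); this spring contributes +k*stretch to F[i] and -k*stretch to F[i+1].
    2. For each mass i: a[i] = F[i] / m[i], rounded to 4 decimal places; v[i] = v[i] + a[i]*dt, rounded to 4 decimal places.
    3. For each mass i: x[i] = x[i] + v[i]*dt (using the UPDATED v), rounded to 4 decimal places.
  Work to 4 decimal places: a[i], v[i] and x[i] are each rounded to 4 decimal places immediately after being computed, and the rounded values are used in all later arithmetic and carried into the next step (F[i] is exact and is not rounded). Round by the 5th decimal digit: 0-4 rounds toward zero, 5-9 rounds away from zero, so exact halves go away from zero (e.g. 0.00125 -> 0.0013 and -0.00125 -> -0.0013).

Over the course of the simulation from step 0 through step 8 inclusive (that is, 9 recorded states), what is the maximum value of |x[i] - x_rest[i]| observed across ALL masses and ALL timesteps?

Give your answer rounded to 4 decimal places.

Answer: 2.0110

Derivation:
Step 0: x=[1.0000 5.0000] v=[0.0000 0.0000]
Step 1: x=[1.1250 4.8750] v=[0.5000 -0.5000]
Step 2: x=[1.3438 4.6563] v=[0.8750 -0.8750]
Step 3: x=[1.6016 4.3985] v=[1.0313 -1.0313]
Step 4: x=[1.8341 4.1661] v=[0.9298 -0.9298]
Step 5: x=[1.9831 4.0172] v=[0.5958 -0.5958]
Step 6: x=[2.0113 3.9890] v=[0.1129 -0.1129]
Step 7: x=[1.9117 4.0886] v=[-0.3983 0.3983]
Step 8: x=[1.7092 4.2911] v=[-0.8099 0.8099]
Max displacement = 2.0110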